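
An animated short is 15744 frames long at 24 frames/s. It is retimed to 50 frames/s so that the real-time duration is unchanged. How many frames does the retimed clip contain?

Target frames = source frames × (target rate / source rate) = 15744 × (50)/(24) = 15744 × 25/12 = 32800.

32800 frames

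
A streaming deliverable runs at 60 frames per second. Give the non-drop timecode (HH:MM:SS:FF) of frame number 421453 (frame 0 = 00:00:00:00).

421453 ÷ 60 = 7024 full seconds, remainder 13 frames.
7024 s = 1 h 57 min 4 s.
Timecode: 01:57:04:13.

01:57:04:13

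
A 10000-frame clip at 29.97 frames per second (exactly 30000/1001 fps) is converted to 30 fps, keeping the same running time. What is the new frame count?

10010 frames

Target frames = source frames × (target rate / source rate) = 10000 × (30)/(30000/1001) = 10000 × 1001/1000 = 10010.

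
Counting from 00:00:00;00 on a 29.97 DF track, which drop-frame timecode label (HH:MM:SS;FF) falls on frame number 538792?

Ten DF minutes hold 17982 frames, so frame 538792 lies in block 29 (frames 521478–539459) with 17314 frames into that block.
The block's first minute is 1800 frames and the rest 1798 each; 17314 frames reaches minute 9, so 29 × 18 + 9 × 2 = 540 labels have been skipped so far.
Adding those back, label number 538792 + 540 = 539332 at 30 labels/s is 17977 s + 22 f = 4 h 59 min 37 s frame 22, i.e. 04:59:37;22.

04:59:37;22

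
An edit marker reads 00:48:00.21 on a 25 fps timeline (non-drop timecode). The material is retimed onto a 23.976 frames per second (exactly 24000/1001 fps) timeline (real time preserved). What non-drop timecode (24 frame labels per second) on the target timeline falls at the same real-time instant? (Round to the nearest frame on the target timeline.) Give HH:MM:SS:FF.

00:47:57:23

Source frame index: (0×3600 + 48×60 + 0) × 25 + 21 = 72021.
Real time: 72021 / (25) = 72021/25 s.
Target frame: (72021/25) × (24000/1001) = 69140160/1001 ≈ 69071.089 → 69071.
At 24 labels/s: frame 69071 → 00:47:57:23.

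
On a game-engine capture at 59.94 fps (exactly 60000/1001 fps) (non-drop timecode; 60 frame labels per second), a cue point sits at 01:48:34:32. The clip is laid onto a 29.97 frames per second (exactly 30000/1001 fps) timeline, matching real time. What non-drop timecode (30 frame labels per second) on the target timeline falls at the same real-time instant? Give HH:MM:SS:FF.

01:48:34:16

Source frame index: (1×3600 + 48×60 + 34) × 60 + 32 = 390872.
Real time: 390872 / (60000/1001) = 48907859/7500 s.
Target frame: (48907859/7500) × (30000/1001) = 195436.
At 30 labels/s: frame 195436 → 01:48:34:16.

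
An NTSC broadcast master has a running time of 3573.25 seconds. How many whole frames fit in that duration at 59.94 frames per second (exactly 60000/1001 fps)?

214180 frames

Frames = 3573.25 × 60000/1001 = 214395000/1001 ≈ 214180.8192.
Complete frames: 214180.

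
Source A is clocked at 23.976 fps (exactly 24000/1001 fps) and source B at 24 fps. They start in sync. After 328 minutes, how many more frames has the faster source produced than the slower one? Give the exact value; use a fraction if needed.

328 min = 19680 s.
A emits 24000/1001 × 19680 = 472320000/1001 frames; B emits 24 × 19680 = 472320.
Difference = 472320/1001 frames (≈ 471.8482); B is ahead of A.

472320/1001 frames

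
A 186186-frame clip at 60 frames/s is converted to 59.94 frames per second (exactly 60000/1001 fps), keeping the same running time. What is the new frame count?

Target frames = source frames × (target rate / source rate) = 186186 × (60000/1001)/(60) = 186186 × 1000/1001 = 186000.

186000 frames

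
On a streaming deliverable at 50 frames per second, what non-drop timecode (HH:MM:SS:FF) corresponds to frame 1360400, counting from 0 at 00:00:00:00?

1360400 ÷ 50 = 27208 full seconds, remainder 0 frames.
27208 s = 7 h 33 min 28 s.
Timecode: 07:33:28:00.

07:33:28:00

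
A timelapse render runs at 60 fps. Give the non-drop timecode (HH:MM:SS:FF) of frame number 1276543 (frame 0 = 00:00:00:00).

1276543 ÷ 60 = 21275 full seconds, remainder 43 frames.
21275 s = 5 h 54 min 35 s.
Timecode: 05:54:35:43.

05:54:35:43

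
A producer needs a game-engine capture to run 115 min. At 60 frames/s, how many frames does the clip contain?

414000 frames

115 min = 6900 s.
Frames = 6900 × 60 = 414000.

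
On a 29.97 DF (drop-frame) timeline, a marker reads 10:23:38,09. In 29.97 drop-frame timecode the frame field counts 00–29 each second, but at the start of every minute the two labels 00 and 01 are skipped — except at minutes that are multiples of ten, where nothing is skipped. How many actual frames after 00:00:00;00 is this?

Complete 10-minute blocks: 62, each 17982 frames → 1114884.
Remaining 3 whole minutes in the current block: 1800 + 2 × 1798 = 5396 frames.
Within the current minute: 38 × 30 + 9 − 2 = 1147 (labels ;00/;01 skipped at this minute). Total = 1114884 + 5396 + 1147 = 1121427.

1121427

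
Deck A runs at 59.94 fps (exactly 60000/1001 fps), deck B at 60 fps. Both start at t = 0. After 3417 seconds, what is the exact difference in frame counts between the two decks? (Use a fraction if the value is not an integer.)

A emits 60000/1001 × 3417 = 205020000/1001 frames; B emits 60 × 3417 = 205020.
Difference = 205020/1001 frames (≈ 204.8152); B is ahead of A.

205020/1001 frames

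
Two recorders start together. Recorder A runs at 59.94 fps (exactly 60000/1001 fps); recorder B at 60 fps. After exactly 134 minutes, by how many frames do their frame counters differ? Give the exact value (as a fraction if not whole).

482400/1001 frames

134 min = 8040 s.
A emits 60000/1001 × 8040 = 482400000/1001 frames; B emits 60 × 8040 = 482400.
Difference = 482400/1001 frames (≈ 481.9181); B is ahead of A.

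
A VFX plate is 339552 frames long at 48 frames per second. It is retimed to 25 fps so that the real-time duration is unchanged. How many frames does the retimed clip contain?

176850 frames

Target frames = source frames × (target rate / source rate) = 339552 × (25)/(48) = 339552 × 25/48 = 176850.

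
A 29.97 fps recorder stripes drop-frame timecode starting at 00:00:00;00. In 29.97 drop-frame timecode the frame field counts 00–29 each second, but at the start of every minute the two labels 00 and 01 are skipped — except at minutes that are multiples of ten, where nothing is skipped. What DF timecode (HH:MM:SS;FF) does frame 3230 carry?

Ten DF minutes hold 17982 frames, so frame 3230 lies in block 0 (frames 0–17981) with 3230 frames into that block.
The block's first minute is 1800 frames and the rest 1798 each; 3230 frames reaches minute 1, so 0 × 18 + 1 × 2 = 2 labels have been skipped so far.
Adding those back, label number 3230 + 2 = 3232 at 30 labels/s is 107 s + 22 f = 0 h 1 min 47 s frame 22, i.e. 00:01:47;22.

00:01:47;22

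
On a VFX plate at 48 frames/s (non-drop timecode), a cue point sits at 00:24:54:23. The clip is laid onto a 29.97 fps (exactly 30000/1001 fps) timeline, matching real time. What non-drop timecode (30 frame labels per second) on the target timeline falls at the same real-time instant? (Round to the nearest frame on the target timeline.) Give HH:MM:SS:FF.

Source frame index: (0×3600 + 24×60 + 54) × 48 + 23 = 71735.
Real time: 71735 / (48) = 71735/48 s.
Target frame: (71735/48) × (30000/1001) = 44834375/1001 ≈ 44789.585 → 44790.
At 30 labels/s: frame 44790 → 00:24:53:00.

00:24:53:00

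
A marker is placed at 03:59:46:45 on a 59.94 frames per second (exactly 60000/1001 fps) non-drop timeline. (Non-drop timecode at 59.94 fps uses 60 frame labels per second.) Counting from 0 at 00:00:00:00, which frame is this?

863205

Total seconds to the label: (3 × 3600 + 59 × 60 + 46) = 14386.
Frame index = 14386 × 60 + 45 = 863205.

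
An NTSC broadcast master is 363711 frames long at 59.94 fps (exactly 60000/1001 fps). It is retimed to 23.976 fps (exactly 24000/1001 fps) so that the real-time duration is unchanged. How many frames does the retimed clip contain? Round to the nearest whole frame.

145484 frames

Frames at target rate = 363711 × (24000/1001) / (60000/1001) = 727422/5 ≈ 145484.400.
Nearest whole frame: 145484.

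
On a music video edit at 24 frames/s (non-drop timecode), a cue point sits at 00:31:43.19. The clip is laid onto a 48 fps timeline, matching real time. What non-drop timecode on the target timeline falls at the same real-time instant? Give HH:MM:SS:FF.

00:31:43:38

Source frame index: (0×3600 + 31×60 + 43) × 24 + 19 = 45691.
Real time: 45691 / (24) = 45691/24 s.
Target frame: (45691/24) × (48) = 91382.
At 48 labels/s: frame 91382 → 00:31:43:38.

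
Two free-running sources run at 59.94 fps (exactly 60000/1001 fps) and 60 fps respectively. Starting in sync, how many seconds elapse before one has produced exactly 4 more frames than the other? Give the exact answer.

1001/15 seconds

The gap grows by |60 − 60000/1001| = 60/1001 frames per second.
Time for a 4-frame gap: 4 ÷ (60/1001) = 1001/15 s.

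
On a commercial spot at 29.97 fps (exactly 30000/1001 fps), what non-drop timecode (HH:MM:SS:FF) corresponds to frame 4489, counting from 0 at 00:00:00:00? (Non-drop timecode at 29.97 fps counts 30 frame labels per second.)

4489 ÷ 30 = 149 full seconds, remainder 19 frames.
149 s = 0 h 2 min 29 s.
Timecode: 00:02:29:19.

00:02:29:19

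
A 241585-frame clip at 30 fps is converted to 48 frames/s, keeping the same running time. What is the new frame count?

Target frames = source frames × (target rate / source rate) = 241585 × (48)/(30) = 241585 × 8/5 = 386536.

386536 frames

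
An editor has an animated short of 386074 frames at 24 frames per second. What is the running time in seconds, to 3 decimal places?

Running time = 386074 × 1/24 = 193037/12 s ≈ 16086.417 s.

16086.417 seconds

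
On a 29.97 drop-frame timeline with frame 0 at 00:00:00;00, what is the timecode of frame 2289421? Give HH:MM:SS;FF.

21:13:10;13

Each 10-minute DF block holds 10 × 60 × 30 − 9 × 2 = 17982 frames. 2289421 ÷ 17982 → 127 full blocks, remainder 5707.
Within the partial block the first minute is 1800 frames and each further minute 1798, so 3 further minute boundaries passed. Total skipped labels = 18 × 127 + 2 × 3 = 2292.
Non-drop label index = 2289421 + 2292 = 2291713; at 30 labels/s that is 21:13:10:13, i.e. DF 21:13:10;13.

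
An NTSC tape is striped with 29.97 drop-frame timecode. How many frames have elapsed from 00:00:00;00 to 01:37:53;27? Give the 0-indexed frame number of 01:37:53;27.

As if non-drop at 30 labels/s: (1 × 3600 + 37 × 60 + 53) × 30 + 27 = 176217.
Minute boundaries passed: 97; those not divisible by 10: 97 − 9 = 88; dropped labels = 2 × 88 = 176.
Actual frame index = 176217 − 176 = 176041.

176041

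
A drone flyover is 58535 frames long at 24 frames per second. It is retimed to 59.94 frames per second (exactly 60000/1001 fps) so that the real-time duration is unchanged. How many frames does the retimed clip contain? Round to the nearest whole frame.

Frames at target rate = 58535 × (60000/1001) / (24) = 146337500/1001 ≈ 146191.309.
Nearest whole frame: 146191.

146191 frames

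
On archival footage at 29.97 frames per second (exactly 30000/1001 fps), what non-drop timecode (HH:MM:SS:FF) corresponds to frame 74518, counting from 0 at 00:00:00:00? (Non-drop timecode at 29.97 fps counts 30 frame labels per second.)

00:41:23:28

74518 ÷ 30 = 2483 full seconds, remainder 28 frames.
2483 s = 0 h 41 min 23 s.
Timecode: 00:41:23:28.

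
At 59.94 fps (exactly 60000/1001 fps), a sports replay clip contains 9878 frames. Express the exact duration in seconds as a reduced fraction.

Running time = 9878 ÷ (60000/1001) = 9878 × 1001/60000 = 4943939/30000 s.

4943939/30000 seconds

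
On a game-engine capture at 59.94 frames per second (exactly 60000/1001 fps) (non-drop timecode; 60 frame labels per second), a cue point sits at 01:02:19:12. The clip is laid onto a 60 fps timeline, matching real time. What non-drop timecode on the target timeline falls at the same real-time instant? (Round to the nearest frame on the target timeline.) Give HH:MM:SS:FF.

01:02:22:56

Source frame index: (1×3600 + 2×60 + 19) × 60 + 12 = 224352.
Real time: 224352 / (60000/1001) = 2339337/625 s.
Target frame: (2339337/625) × (60) = 28072044/125 ≈ 224576.352 → 224576.
At 60 labels/s: frame 224576 → 01:02:22:56.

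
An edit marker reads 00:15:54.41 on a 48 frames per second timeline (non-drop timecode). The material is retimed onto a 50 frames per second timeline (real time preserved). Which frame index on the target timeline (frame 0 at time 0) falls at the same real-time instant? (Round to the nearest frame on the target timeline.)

frame 47743

Source frame index: (0×3600 + 15×60 + 54) × 48 + 41 = 45833.
Real time: 45833 / (48) = 45833/48 s.
Target frame: (45833/48) × (50) = 1145825/24 ≈ 47742.708 → 47743.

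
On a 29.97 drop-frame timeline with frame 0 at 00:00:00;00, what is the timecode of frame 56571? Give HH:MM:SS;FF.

00:31:27;17

Ten DF minutes hold 17982 frames, so frame 56571 lies in block 3 (frames 53946–71927) with 2625 frames into that block.
The block's first minute is 1800 frames and the rest 1798 each; 2625 frames reaches minute 1, so 3 × 18 + 1 × 2 = 56 labels have been skipped so far.
Adding those back, label number 56571 + 56 = 56627 at 30 labels/s is 1887 s + 17 f = 0 h 31 min 27 s frame 17, i.e. 00:31:27;17.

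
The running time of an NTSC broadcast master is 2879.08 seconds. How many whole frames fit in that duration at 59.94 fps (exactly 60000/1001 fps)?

Frames = 2879.08 × 60000/1001 = 172744800/1001 ≈ 172572.2278.
Complete frames: 172572.

172572 frames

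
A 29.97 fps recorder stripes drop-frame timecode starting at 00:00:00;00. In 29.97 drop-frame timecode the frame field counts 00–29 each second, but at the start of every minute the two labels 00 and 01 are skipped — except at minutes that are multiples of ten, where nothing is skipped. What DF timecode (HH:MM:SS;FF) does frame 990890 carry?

Ten DF minutes hold 17982 frames, so frame 990890 lies in block 55 (frames 989010–1006991) with 1880 frames into that block.
The block's first minute is 1800 frames and the rest 1798 each; 1880 frames reaches minute 1, so 55 × 18 + 1 × 2 = 992 labels have been skipped so far.
Adding those back, label number 990890 + 992 = 991882 at 30 labels/s is 33062 s + 22 f = 9 h 11 min 2 s frame 22, i.e. 09:11:02;22.

09:11:02;22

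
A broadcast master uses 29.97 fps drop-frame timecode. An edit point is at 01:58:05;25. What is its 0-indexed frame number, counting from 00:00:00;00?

As if non-drop at 30 labels/s: (1 × 3600 + 58 × 60 + 5) × 30 + 25 = 212575.
Minute boundaries passed: 118; those not divisible by 10: 118 − 11 = 107; dropped labels = 2 × 107 = 214.
Actual frame index = 212575 − 214 = 212361.

212361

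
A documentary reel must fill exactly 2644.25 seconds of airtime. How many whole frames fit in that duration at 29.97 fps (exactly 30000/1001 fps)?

79248 frames

Frames = 2644.25 × 30000/1001 = 11332500/143 ≈ 79248.2517.
Complete frames: 79248.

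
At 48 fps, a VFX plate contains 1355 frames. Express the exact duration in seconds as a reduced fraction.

Running time = 1355 ÷ (48) = 1355 × 1/48 = 1355/48 s.

1355/48 seconds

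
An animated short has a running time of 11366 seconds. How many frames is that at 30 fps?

Frames = 11366 × 30 = 340980.

340980 frames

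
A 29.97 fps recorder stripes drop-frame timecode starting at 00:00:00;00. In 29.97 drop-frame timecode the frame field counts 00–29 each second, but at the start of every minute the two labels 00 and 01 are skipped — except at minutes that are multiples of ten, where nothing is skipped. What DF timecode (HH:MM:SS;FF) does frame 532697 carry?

Each 10-minute DF block holds 10 × 60 × 30 − 9 × 2 = 17982 frames. 532697 ÷ 17982 → 29 full blocks, remainder 11219.
Within the partial block the first minute is 1800 frames and each further minute 1798, so 6 further minute boundaries passed. Total skipped labels = 18 × 29 + 2 × 6 = 534.
Non-drop label index = 532697 + 534 = 533231; at 30 labels/s that is 04:56:14:11, i.e. DF 04:56:14;11.

04:56:14;11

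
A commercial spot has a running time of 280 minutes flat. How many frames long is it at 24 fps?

280 min = 16800 s.
Frames = 16800 × 24 = 403200.

403200 frames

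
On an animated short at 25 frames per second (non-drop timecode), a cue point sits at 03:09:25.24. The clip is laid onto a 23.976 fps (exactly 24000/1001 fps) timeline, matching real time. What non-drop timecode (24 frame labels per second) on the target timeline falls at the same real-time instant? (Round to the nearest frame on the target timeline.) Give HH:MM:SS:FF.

03:09:14:15

Source frame index: (3×3600 + 9×60 + 25) × 25 + 24 = 284149.
Real time: 284149 / (25) = 284149/25 s.
Target frame: (284149/25) × (24000/1001) = 272783040/1001 ≈ 272510.529 → 272511.
At 24 labels/s: frame 272511 → 03:09:14:15.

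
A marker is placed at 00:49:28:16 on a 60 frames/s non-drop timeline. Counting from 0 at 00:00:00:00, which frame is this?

178096

Total seconds to the label: (0 × 3600 + 49 × 60 + 28) = 2968.
Frame index = 2968 × 60 + 16 = 178096.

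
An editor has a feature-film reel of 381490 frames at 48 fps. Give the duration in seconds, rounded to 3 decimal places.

7947.708 seconds

Running time = 381490 × 1/48 = 190745/24 s ≈ 7947.708 s.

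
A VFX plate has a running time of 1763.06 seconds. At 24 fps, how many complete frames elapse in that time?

Frames = 1763.06 × 24 = 1057836/25 ≈ 42313.4400.
Complete frames: 42313.

42313 frames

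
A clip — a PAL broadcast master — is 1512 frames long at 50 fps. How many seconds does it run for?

Running time = 1512 / (50) = 30.24 s.

30.24 seconds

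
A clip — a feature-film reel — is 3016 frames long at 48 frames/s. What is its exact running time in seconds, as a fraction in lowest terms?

Running time = 3016 ÷ (48) = 3016 × 1/48 = 377/6 s.

377/6 seconds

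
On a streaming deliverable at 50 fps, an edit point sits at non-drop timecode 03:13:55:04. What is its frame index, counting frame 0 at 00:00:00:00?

frame 581754

Total seconds to the label: (3 × 3600 + 13 × 60 + 55) = 11635.
Frame index = 11635 × 50 + 4 = 581754.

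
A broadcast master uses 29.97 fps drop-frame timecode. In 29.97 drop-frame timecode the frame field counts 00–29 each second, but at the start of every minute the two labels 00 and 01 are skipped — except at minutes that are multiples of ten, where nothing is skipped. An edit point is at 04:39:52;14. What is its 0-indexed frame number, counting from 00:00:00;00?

As if non-drop at 30 labels/s: (4 × 3600 + 39 × 60 + 52) × 30 + 14 = 503774.
Minute boundaries passed: 279; those not divisible by 10: 279 − 27 = 252; dropped labels = 2 × 252 = 504.
Actual frame index = 503774 − 504 = 503270.

503270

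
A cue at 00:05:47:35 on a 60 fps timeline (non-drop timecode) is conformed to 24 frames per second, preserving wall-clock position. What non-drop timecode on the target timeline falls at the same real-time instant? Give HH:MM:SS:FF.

00:05:47:14

Source frame index: (0×3600 + 5×60 + 47) × 60 + 35 = 20855.
Real time: 20855 / (60) = 4171/12 s.
Target frame: (4171/12) × (24) = 8342.
At 24 labels/s: frame 8342 → 00:05:47:14.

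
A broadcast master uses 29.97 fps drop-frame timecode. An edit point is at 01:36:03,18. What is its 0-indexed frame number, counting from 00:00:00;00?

As if non-drop at 30 labels/s: (1 × 3600 + 36 × 60 + 3) × 30 + 18 = 172908.
Minute boundaries passed: 96; those not divisible by 10: 96 − 9 = 87; dropped labels = 2 × 87 = 174.
Actual frame index = 172908 − 174 = 172734.

172734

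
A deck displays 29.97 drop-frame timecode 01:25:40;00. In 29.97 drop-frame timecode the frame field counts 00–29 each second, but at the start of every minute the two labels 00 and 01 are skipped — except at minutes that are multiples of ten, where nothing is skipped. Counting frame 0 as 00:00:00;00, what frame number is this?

Complete 10-minute blocks: 8, each 17982 frames → 143856.
Remaining 5 whole minutes in the current block: 1800 + 4 × 1798 = 8992 frames.
Within the current minute: 40 × 30 + 0 − 2 = 1198 (labels ;00/;01 skipped at this minute). Total = 143856 + 8992 + 1198 = 154046.

154046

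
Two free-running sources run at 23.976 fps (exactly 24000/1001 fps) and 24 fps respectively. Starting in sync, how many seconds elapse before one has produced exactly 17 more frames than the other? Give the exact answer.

The gap grows by |24 − 24000/1001| = 24/1001 frames per second.
Time for a 17-frame gap: 17 ÷ (24/1001) = 17017/24 s.

17017/24 seconds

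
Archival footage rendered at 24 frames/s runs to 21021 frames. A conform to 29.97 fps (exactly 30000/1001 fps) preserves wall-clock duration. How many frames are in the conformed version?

Target frames = source frames × (target rate / source rate) = 21021 × (30000/1001)/(24) = 21021 × 1250/1001 = 26250.

26250 frames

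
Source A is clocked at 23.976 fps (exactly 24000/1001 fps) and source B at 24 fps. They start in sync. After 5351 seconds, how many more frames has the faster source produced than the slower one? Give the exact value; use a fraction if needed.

128424/1001 frames

A emits 24000/1001 × 5351 = 128424000/1001 frames; B emits 24 × 5351 = 128424.
Difference = 128424/1001 frames (≈ 128.2957); B is ahead of A.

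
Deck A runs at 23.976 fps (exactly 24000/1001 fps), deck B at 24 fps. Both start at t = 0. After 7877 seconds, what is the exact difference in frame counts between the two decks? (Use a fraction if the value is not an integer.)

189048/1001 frames

A emits 24000/1001 × 7877 = 189048000/1001 frames; B emits 24 × 7877 = 189048.
Difference = 189048/1001 frames (≈ 188.8591); B is ahead of A.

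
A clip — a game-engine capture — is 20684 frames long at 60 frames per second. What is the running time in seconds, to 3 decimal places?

344.733 seconds

Running time = 20684 × 1/60 = 5171/15 s ≈ 344.733 s.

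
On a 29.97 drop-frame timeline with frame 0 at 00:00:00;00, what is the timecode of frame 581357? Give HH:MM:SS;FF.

05:23:17;29

Each 10-minute DF block holds 10 × 60 × 30 − 9 × 2 = 17982 frames. 581357 ÷ 17982 → 32 full blocks, remainder 5933.
Within the partial block the first minute is 1800 frames and each further minute 1798, so 3 further minute boundaries passed. Total skipped labels = 18 × 32 + 2 × 3 = 582.
Non-drop label index = 581357 + 582 = 581939; at 30 labels/s that is 05:23:17:29, i.e. DF 05:23:17;29.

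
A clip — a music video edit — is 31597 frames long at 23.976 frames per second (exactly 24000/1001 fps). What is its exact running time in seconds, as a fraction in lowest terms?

Running time = 31597 ÷ (24000/1001) = 31597 × 1001/24000 = 31628597/24000 s.

31628597/24000 seconds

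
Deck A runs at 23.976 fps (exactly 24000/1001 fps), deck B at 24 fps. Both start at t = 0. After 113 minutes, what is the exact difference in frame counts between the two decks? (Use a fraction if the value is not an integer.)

113 min = 6780 s.
A emits 24000/1001 × 6780 = 162720000/1001 frames; B emits 24 × 6780 = 162720.
Difference = 162720/1001 frames (≈ 162.5574); B is ahead of A.

162720/1001 frames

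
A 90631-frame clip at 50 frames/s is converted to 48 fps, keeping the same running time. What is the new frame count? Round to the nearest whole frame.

Frames at target rate = 90631 × (48) / (50) = 2175144/25 ≈ 87005.760.
Nearest whole frame: 87006.

87006 frames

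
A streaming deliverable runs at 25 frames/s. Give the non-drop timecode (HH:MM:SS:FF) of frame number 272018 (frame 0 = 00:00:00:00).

03:01:20:18

272018 ÷ 25 = 10880 full seconds, remainder 18 frames.
10880 s = 3 h 1 min 20 s.
Timecode: 03:01:20:18.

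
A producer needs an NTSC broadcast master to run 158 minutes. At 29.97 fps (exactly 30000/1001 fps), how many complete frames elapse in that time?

158 min = 9480 s.
Frames = 9480 × 30000/1001 = 284400000/1001 ≈ 284115.8841.
Complete frames: 284115.

284115 frames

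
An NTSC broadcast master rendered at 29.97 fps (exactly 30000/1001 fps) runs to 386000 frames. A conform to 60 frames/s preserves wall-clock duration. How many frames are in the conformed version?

772772 frames

Target frames = source frames × (target rate / source rate) = 386000 × (60)/(30000/1001) = 386000 × 1001/500 = 772772.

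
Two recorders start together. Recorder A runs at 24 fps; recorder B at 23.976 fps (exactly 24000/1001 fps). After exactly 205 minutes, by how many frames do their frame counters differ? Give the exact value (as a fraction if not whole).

295200/1001 frames

205 min = 12300 s.
A emits 24 × 12300 = 295200 frames; B emits 24000/1001 × 12300 = 295200000/1001.
Difference = 295200/1001 frames (≈ 294.9051); B is behind A.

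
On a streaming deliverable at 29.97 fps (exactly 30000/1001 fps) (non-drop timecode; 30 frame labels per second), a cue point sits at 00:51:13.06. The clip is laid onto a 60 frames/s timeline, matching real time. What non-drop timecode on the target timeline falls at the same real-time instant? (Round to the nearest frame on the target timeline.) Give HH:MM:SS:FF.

00:51:16:16

Source frame index: (0×3600 + 51×60 + 13) × 30 + 6 = 92196.
Real time: 92196 / (30000/1001) = 7690683/2500 s.
Target frame: (7690683/2500) × (60) = 23072049/125 ≈ 184576.392 → 184576.
At 60 labels/s: frame 184576 → 00:51:16:16.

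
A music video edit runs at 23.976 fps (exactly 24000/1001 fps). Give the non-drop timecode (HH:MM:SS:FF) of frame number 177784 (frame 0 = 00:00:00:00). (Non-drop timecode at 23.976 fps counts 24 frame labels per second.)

177784 ÷ 24 = 7407 full seconds, remainder 16 frames.
7407 s = 2 h 3 min 27 s.
Timecode: 02:03:27:16.

02:03:27:16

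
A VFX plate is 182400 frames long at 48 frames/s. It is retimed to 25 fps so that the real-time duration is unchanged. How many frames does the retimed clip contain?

95000 frames

Target frames = source frames × (target rate / source rate) = 182400 × (25)/(48) = 182400 × 25/48 = 95000.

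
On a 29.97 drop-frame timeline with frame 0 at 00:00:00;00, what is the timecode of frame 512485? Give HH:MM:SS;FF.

Each 10-minute DF block holds 10 × 60 × 30 − 9 × 2 = 17982 frames. 512485 ÷ 17982 → 28 full blocks, remainder 8989.
Within the partial block the first minute is 1800 frames and each further minute 1798, so 4 further minute boundaries passed. Total skipped labels = 18 × 28 + 2 × 4 = 512.
Non-drop label index = 512485 + 512 = 512997; at 30 labels/s that is 04:44:59:27, i.e. DF 04:44:59;27.

04:44:59;27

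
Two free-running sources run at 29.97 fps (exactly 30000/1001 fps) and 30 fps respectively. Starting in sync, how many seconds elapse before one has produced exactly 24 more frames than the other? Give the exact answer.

The gap grows by |30 − 30000/1001| = 30/1001 frames per second.
Time for a 24-frame gap: 24 ÷ (30/1001) = 800.8 s.

800.8 seconds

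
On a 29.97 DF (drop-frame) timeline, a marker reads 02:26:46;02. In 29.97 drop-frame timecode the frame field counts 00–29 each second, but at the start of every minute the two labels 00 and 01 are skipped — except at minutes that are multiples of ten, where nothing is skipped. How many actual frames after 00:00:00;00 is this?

263918

As if non-drop at 30 labels/s: (2 × 3600 + 26 × 60 + 46) × 30 + 2 = 264182.
Minute boundaries passed: 146; those not divisible by 10: 146 − 14 = 132; dropped labels = 2 × 132 = 264.
Actual frame index = 264182 − 264 = 263918.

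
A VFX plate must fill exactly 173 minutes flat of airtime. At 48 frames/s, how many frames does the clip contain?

498240 frames

173 min = 10380 s.
Frames = 10380 × 48 = 498240.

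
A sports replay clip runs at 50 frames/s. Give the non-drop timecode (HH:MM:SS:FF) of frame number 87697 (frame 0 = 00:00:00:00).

00:29:13:47

87697 ÷ 50 = 1753 full seconds, remainder 47 frames.
1753 s = 0 h 29 min 13 s.
Timecode: 00:29:13:47.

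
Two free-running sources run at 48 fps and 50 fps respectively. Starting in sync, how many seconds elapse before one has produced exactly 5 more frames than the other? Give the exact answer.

2.5 seconds

The gap grows by |50 − 48| = 2 frames per second.
Time for a 5-frame gap: 5 ÷ (2) = 2.5 s.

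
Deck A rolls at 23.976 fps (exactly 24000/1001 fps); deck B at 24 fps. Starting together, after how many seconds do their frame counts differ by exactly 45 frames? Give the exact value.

The gap grows by |24 − 24000/1001| = 24/1001 frames per second.
Time for a 45-frame gap: 45 ÷ (24/1001) = 1876.875 s.

1876.875 seconds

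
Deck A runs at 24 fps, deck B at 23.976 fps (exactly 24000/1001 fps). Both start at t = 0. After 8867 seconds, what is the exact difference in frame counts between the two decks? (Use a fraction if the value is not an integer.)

A emits 24 × 8867 = 212808 frames; B emits 24000/1001 × 8867 = 212808000/1001.
Difference = 212808/1001 frames (≈ 212.5954); B is behind A.

212808/1001 frames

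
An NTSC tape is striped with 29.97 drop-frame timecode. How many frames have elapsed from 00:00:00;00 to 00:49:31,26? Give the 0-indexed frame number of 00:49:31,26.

As if non-drop at 30 labels/s: (0 × 3600 + 49 × 60 + 31) × 30 + 26 = 89156.
Minute boundaries passed: 49; those not divisible by 10: 49 − 4 = 45; dropped labels = 2 × 45 = 90.
Actual frame index = 89156 − 90 = 89066.

89066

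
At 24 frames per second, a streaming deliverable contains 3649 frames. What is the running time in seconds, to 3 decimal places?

152.042 seconds

Running time = 3649 × 1/24 = 3649/24 s ≈ 152.042 s.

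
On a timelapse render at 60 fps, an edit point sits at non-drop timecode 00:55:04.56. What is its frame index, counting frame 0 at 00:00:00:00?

Total seconds to the label: (0 × 3600 + 55 × 60 + 4) = 3304.
Frame index = 3304 × 60 + 56 = 198296.

frame 198296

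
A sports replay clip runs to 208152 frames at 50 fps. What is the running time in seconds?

Running time = 208152 / (50) = 4163.04 s.

4163.04 seconds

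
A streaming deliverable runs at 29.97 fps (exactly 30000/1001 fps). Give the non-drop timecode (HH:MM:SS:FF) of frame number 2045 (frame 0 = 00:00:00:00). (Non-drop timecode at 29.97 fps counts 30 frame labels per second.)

2045 ÷ 30 = 68 full seconds, remainder 5 frames.
68 s = 0 h 1 min 8 s.
Timecode: 00:01:08:05.

00:01:08:05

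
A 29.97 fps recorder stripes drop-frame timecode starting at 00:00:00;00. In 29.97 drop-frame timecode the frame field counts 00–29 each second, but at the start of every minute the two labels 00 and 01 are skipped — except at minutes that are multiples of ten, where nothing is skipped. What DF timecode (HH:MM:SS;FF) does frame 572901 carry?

05:18:35;25

Ten DF minutes hold 17982 frames, so frame 572901 lies in block 31 (frames 557442–575423) with 15459 frames into that block.
The block's first minute is 1800 frames and the rest 1798 each; 15459 frames reaches minute 8, so 31 × 18 + 8 × 2 = 574 labels have been skipped so far.
Adding those back, label number 572901 + 574 = 573475 at 30 labels/s is 19115 s + 25 f = 5 h 18 min 35 s frame 25, i.e. 05:18:35;25.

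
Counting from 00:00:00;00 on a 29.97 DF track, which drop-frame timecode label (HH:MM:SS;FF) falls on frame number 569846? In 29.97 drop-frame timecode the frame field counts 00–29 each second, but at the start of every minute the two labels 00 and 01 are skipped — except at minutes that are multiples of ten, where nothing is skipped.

05:16:53;26

Each 10-minute DF block holds 10 × 60 × 30 − 9 × 2 = 17982 frames. 569846 ÷ 17982 → 31 full blocks, remainder 12404.
Within the partial block the first minute is 1800 frames and each further minute 1798, so 6 further minute boundaries passed. Total skipped labels = 18 × 31 + 2 × 6 = 570.
Non-drop label index = 569846 + 570 = 570416; at 30 labels/s that is 05:16:53:26, i.e. DF 05:16:53;26.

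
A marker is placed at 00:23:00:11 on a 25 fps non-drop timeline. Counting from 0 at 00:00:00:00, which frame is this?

Total seconds to the label: (0 × 3600 + 23 × 60 + 0) = 1380.
Frame index = 1380 × 25 + 11 = 34511.

frame 34511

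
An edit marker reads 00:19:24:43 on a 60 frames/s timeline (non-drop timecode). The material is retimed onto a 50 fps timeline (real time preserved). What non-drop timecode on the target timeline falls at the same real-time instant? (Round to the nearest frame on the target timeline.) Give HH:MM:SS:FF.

00:19:24:36

Source frame index: (0×3600 + 19×60 + 24) × 60 + 43 = 69883.
Real time: 69883 / (60) = 69883/60 s.
Target frame: (69883/60) × (50) = 349415/6 ≈ 58235.833 → 58236.
At 50 labels/s: frame 58236 → 00:19:24:36.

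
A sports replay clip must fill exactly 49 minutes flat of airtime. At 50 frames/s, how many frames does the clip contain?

49 min = 2940 s.
Frames = 2940 × 50 = 147000.

147000 frames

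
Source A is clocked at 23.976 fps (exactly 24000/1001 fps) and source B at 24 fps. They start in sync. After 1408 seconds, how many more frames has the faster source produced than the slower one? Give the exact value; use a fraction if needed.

A emits 24000/1001 × 1408 = 3072000/91 frames; B emits 24 × 1408 = 33792.
Difference = 3072/91 frames (≈ 33.7582); B is ahead of A.

3072/91 frames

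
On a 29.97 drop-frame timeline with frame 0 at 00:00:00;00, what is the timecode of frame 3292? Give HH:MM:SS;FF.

Ten DF minutes hold 17982 frames, so frame 3292 lies in block 0 (frames 0–17981) with 3292 frames into that block.
The block's first minute is 1800 frames and the rest 1798 each; 3292 frames reaches minute 1, so 0 × 18 + 1 × 2 = 2 labels have been skipped so far.
Adding those back, label number 3292 + 2 = 3294 at 30 labels/s is 109 s + 24 f = 0 h 1 min 49 s frame 24, i.e. 00:01:49;24.

00:01:49;24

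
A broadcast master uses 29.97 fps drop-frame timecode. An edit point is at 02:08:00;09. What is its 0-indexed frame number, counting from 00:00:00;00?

As if non-drop at 30 labels/s: (2 × 3600 + 8 × 60 + 0) × 30 + 9 = 230409.
Minute boundaries passed: 128; those not divisible by 10: 128 − 12 = 116; dropped labels = 2 × 116 = 232.
Actual frame index = 230409 − 232 = 230177.

230177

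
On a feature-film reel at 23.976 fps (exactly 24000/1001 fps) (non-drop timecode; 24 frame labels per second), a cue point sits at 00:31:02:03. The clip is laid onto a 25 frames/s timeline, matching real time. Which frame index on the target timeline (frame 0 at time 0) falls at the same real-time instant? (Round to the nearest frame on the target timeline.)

frame 46600

Source frame index: (0×3600 + 31×60 + 2) × 24 + 3 = 44691.
Real time: 44691 / (24000/1001) = 14911897/8000 s.
Target frame: (14911897/8000) × (25) = 14911897/320 ≈ 46599.678 → 46600.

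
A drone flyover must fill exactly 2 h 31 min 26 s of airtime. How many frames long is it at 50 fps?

454300 frames

2 h 31 min 26 s = 9086 s.
Frames = 9086 × 50 = 454300.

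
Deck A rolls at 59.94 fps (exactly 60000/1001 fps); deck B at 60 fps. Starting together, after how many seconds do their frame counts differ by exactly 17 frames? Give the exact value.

The gap grows by |60 − 60000/1001| = 60/1001 frames per second.
Time for a 17-frame gap: 17 ÷ (60/1001) = 17017/60 s.

17017/60 seconds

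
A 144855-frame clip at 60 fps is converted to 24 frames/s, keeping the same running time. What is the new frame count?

Target frames = source frames × (target rate / source rate) = 144855 × (24)/(60) = 144855 × 2/5 = 57942.

57942 frames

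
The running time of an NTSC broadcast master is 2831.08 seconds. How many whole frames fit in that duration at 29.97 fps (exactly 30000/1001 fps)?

Frames = 2831.08 × 30000/1001 = 12133200/143 ≈ 84847.5524.
Complete frames: 84847.

84847 frames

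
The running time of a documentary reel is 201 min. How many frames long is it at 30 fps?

361800 frames

201 min = 12060 s.
Frames = 12060 × 30 = 361800.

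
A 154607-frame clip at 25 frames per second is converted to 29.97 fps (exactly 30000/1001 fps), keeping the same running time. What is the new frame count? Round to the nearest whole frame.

Frames at target rate = 154607 × (30000/1001) / (25) = 185528400/1001 ≈ 185343.057.
Nearest whole frame: 185343.

185343 frames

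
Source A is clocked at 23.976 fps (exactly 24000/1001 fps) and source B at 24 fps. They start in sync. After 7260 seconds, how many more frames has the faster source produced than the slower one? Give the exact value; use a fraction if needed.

15840/91 frames

A emits 24000/1001 × 7260 = 15840000/91 frames; B emits 24 × 7260 = 174240.
Difference = 15840/91 frames (≈ 174.0659); B is ahead of A.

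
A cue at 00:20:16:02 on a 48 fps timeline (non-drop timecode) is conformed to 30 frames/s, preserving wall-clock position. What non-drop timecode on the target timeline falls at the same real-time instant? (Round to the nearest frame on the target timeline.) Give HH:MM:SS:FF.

00:20:16:01

Source frame index: (0×3600 + 20×60 + 16) × 48 + 2 = 58370.
Real time: 58370 / (48) = 29185/24 s.
Target frame: (29185/24) × (30) = 145925/4 ≈ 36481.250 → 36481.
At 30 labels/s: frame 36481 → 00:20:16:01.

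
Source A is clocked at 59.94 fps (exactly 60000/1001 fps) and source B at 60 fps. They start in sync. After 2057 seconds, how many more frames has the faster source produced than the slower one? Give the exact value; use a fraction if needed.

11220/91 frames

A emits 60000/1001 × 2057 = 11220000/91 frames; B emits 60 × 2057 = 123420.
Difference = 11220/91 frames (≈ 123.2967); B is ahead of A.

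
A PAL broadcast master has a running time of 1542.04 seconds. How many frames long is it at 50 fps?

77102 frames

Frames = 1542.04 × 50 = 77102.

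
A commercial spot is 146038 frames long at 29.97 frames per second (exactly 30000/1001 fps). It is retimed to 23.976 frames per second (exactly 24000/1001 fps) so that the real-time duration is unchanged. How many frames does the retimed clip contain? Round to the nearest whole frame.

116830 frames

Frames at target rate = 146038 × (24000/1001) / (30000/1001) = 584152/5 ≈ 116830.400.
Nearest whole frame: 116830.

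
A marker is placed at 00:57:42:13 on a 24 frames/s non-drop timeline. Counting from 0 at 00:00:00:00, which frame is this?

Total seconds to the label: (0 × 3600 + 57 × 60 + 42) = 3462.
Frame index = 3462 × 24 + 13 = 83101.

83101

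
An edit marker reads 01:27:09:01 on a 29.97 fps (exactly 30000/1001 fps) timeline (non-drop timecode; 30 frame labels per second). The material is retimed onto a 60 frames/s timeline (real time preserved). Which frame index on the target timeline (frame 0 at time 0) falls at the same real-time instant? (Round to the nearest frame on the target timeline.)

frame 314056

Source frame index: (1×3600 + 27×60 + 9) × 30 + 1 = 156871.
Real time: 156871 / (30000/1001) = 157027871/30000 s.
Target frame: (157027871/30000) × (60) = 157027871/500 ≈ 314055.742 → 314056.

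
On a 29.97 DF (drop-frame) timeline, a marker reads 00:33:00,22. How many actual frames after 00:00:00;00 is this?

59362

Complete 10-minute blocks: 3, each 17982 frames → 53946.
Remaining 3 whole minutes in the current block: 1800 + 2 × 1798 = 5396 frames.
Within the current minute: 0 × 30 + 22 − 2 = 20 (labels ;00/;01 skipped at this minute). Total = 53946 + 5396 + 20 = 59362.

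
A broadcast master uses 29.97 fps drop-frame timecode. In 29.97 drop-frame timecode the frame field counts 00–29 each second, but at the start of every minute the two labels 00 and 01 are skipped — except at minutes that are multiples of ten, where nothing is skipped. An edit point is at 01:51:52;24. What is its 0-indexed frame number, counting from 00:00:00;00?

201184

As if non-drop at 30 labels/s: (1 × 3600 + 51 × 60 + 52) × 30 + 24 = 201384.
Minute boundaries passed: 111; those not divisible by 10: 111 − 11 = 100; dropped labels = 2 × 100 = 200.
Actual frame index = 201384 − 200 = 201184.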